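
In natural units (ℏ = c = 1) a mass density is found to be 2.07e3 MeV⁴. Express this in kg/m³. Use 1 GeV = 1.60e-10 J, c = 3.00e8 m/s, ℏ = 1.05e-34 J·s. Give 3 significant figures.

4.82e11 kg/m³

Mass density is [E]/(c²[L]³) = [E]⁴/(ℏ³c⁵).
1 GeV⁴ → 1/(ℏ³c⁵) × (1 GeV in J)⁴ = 2.33e20 kg/m³.
Convert the energy scale: 2.07e3 MeV⁴ = 2.07e-9 GeV⁴.
Result: 2.07e-9 × 2.33e20 = 4.82e11 kg/m³.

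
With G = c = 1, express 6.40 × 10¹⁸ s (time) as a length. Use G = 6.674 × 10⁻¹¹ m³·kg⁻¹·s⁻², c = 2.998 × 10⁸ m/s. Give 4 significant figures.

Time → length via c.
6.40 × 10¹⁸ s × (c) = 1.919 × 10²⁷ m

1.919 × 10²⁷ m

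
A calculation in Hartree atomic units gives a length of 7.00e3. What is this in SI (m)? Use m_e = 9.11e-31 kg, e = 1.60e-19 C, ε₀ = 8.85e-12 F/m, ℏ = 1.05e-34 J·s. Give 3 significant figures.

One Bohr radius: a₀ = 4πε₀ℏ²/(m_e e²) = 5.26e-11 m.
7.00e3 × 5.26e-11 m = 3.68e-7 m

3.68e-7 m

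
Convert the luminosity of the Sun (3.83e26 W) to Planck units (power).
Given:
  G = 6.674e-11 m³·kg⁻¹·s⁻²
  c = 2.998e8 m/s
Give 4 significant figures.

Planck power: P_P = c⁵/G = 3.629e52 W.
3.83e26 / 3.629e52 = 1.055e-26

1.055e-26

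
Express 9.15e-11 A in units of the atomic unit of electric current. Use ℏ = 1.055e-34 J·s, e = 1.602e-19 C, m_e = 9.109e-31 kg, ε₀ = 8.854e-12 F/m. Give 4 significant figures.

1.384e-8

atomic unit of electric current: I_au = e E_h/ℏ = m_e e⁵/((4πε₀)²ℏ³) = 6.612e-3 A.
9.15e-11 / 6.612e-3 = 1.384e-8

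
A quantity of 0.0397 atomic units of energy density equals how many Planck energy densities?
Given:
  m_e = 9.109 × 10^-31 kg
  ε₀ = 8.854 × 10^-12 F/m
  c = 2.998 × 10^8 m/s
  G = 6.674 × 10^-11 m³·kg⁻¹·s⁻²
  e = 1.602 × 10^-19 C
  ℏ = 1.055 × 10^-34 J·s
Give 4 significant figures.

2.510 × 10^-102

atomic unit of energy density: u_au = E_h/a₀³ = m_e⁴e¹⁰/((4πε₀)⁵ℏ⁸) = 2.929 × 10^13 J/m³
Planck energy density: u_P = c⁷/(ℏG²) = 4.632 × 10^113 J/m³
0.0397 × 2.929 × 10^13 / 4.632 × 10^113 = 2.510 × 10^-102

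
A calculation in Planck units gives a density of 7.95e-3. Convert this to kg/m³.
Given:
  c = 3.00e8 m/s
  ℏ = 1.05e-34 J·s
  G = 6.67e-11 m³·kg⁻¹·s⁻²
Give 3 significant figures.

One Planck density: ρ_P = c⁵/(ℏG²) = 5.20e96 kg/m³.
7.95e-3 × 5.20e96 kg/m³ = 4.14e94 kg/m³

4.14e94 kg/m³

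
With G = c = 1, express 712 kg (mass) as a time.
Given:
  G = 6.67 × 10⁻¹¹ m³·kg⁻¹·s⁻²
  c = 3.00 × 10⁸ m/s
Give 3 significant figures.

1.76 × 10⁻³³ s

Mass → time via G/c³.
712 kg × (G/c³) = 1.76 × 10⁻³³ s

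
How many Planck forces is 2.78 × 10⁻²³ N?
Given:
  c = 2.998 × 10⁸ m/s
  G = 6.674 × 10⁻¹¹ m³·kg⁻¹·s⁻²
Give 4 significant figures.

2.297 × 10⁻⁶⁷

Planck force: F_P = c⁴/G = 1.210 × 10⁴⁴ N.
2.78 × 10⁻²³ / 1.210 × 10⁴⁴ = 2.297 × 10⁻⁶⁷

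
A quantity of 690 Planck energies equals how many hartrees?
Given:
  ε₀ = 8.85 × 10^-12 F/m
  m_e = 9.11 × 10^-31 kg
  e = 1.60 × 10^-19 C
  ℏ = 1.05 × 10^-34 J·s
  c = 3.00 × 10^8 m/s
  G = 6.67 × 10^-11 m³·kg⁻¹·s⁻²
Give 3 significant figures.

Planck energy: E_P = √(ℏc⁵/G) = 1.96 × 10^9 J
hartree: E_h = m_e e⁴/(4πε₀ℏ)² = 4.38 × 10^-18 J
690 × 1.96 × 10^9 / 4.38 × 10^-18 = 3.08 × 10^29

3.08 × 10^29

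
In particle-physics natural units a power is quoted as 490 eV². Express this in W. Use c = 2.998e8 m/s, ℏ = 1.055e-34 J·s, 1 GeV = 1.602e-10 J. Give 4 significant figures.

Power is [E]/[T] = [E]²/ℏ.
1 GeV² → 1/ℏ × (1 GeV in J)² = 2.433e14 W.
Convert the energy scale: 490 eV² = 4.90e-16 GeV².
Result: 4.90e-16 × 2.433e14 = 0.1192 W.

0.1192 W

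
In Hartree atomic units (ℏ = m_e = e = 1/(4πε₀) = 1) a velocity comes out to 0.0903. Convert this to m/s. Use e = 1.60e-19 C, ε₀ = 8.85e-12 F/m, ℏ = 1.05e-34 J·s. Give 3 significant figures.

1.98e5 m/s

One atomic unit of velocity: v_au = e²/(4πε₀ℏ) = 2.19e6 m/s.
0.0903 × 2.19e6 m/s = 1.98e5 m/s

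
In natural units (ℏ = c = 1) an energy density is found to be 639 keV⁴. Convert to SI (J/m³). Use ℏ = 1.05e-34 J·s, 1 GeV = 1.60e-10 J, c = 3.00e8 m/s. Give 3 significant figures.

1.34e16 J/m³

[E]/[L]³ = [E]⁴/(ℏc)³; restore (ℏc)⁻³.
1 GeV⁴ → 1/(ℏc)³ × (1 GeV in J)⁴ = 2.10e37 J/m³.
Convert the energy scale: 639 keV⁴ = 6.39e-22 GeV⁴.
Result: 6.39e-22 × 2.10e37 = 1.34e16 J/m³.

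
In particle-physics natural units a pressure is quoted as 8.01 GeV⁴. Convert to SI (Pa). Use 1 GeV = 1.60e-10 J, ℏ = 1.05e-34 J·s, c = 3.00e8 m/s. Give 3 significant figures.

Pressure is [E]/[L]³ = [E]⁴/(ℏc)³.
1 GeV⁴ → 1/(ℏc)³ × (1 GeV in J)⁴ = 2.10e37 Pa.
Result: 8.01 × 2.10e37 = 1.68e38 Pa.

1.68e38 Pa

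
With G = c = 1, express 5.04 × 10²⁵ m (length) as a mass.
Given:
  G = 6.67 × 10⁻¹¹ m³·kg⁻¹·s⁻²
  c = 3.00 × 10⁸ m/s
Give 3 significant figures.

6.80 × 10⁵² kg

Length → mass via c²/G.
5.04 × 10²⁵ m × (c²/G) = 6.80 × 10⁵² kg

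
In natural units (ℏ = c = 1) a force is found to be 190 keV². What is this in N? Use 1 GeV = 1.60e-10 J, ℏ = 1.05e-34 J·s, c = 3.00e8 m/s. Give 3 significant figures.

Force is [E]/[L] = [E]²/(ℏc); restore (ℏc)⁻¹.
1 GeV² → 1/(ℏc) × (1 GeV in J)² = 8.13e5 N.
Convert the energy scale: 190 keV² = 1.90e-10 GeV².
Result: 1.90e-10 × 8.13e5 = 1.54e-4 N.

1.54e-4 N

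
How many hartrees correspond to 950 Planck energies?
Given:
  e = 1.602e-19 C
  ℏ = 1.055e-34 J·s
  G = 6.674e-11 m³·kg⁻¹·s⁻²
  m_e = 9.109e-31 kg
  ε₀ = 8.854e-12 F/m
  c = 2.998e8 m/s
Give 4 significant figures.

4.269e29

Planck energy: E_P = √(ℏc⁵/G) = 1.957e9 J
hartree: E_h = m_e e⁴/(4πε₀ℏ)² = 4.354e-18 J
950 × 1.957e9 / 4.354e-18 = 4.269e29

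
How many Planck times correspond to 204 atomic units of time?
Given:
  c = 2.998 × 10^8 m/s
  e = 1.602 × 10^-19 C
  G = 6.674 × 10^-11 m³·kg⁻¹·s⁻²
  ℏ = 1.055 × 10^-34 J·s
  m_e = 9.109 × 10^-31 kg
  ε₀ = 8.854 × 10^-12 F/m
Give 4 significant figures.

9.167 × 10^28

atomic unit of time: τ_au = (4πε₀)²ℏ³/(m_e e⁴) = 2.423 × 10^-17 s
Planck time: t_P = √(ℏG/c⁵) = 5.392 × 10^-44 s
204 × 2.423 × 10^-17 / 5.392 × 10^-44 = 9.167 × 10^28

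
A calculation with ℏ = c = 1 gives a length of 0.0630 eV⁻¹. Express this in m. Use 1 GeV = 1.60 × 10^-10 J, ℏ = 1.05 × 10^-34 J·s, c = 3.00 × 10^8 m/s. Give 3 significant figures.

A length is [E]⁻¹ in ℏ=c=1; restore one factor of ℏc.
1 GeV⁻¹ → ℏc × (1 GeV in J)⁻¹ = 1.97 × 10^-16 m.
Convert the energy scale: 0.0630 eV⁻¹ = 6.30 × 10^7 GeV⁻¹.
Result: 6.30 × 10^7 × 1.97 × 10^-16 = 1.24 × 10^-8 m.

1.24 × 10^-8 m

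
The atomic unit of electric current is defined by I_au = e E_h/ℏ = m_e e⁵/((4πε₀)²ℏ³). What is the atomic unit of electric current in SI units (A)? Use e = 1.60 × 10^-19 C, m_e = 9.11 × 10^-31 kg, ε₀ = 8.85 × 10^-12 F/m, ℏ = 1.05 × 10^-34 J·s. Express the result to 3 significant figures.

6.67 × 10^-3 A

I_au = e E_h/ℏ = m_e e⁵/((4πε₀)²ℏ³)
E_h = 4.38 × 10^-18 J
e·E_h/ℏ = 6.67 × 10^-3 A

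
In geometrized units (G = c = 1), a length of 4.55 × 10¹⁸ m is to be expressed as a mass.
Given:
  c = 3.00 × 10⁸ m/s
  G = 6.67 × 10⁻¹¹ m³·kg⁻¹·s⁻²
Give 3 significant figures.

Length → mass via c²/G.
4.55 × 10¹⁸ m × (c²/G) = 6.14 × 10⁴⁵ kg

6.14 × 10⁴⁵ kg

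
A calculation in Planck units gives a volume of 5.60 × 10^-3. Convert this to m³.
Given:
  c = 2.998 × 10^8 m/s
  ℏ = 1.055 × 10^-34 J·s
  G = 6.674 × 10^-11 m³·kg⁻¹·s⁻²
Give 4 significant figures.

One Planck volume: V_P = (ℏG/c³)^(3/2) = 4.224 × 10^-105 m³.
5.60 × 10^-3 × 4.224 × 10^-105 m³ = 2.365 × 10^-107 m³

2.365 × 10^-107 m³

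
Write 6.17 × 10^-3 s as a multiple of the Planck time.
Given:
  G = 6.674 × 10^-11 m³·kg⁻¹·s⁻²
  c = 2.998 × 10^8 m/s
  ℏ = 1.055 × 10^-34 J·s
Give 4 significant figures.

Planck time: t_P = √(ℏG/c⁵) = 5.392 × 10^-44 s.
6.17 × 10^-3 / 5.392 × 10^-44 = 1.144 × 10^41

1.144 × 10^41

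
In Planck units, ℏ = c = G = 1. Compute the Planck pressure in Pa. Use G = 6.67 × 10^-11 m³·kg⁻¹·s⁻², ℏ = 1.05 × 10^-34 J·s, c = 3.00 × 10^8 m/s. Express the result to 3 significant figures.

4.68 × 10^113 Pa

The unique combination of the constants set to 1 with dimensions of pressure is p_P = c⁷/(ℏG²).
  = 2.19 × 10^59 / 4.67 × 10^-55
  = 4.68 × 10^113 Pa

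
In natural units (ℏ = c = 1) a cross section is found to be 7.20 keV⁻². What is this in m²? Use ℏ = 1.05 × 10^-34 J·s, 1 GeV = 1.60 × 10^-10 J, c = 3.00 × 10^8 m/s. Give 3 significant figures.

2.79 × 10^-19 m²

Area is [L]² = [E]⁻²·(ℏc)²; restore (ℏc)².
1 GeV⁻² → (ℏc)² × (1 GeV in J)⁻² = 3.88 × 10^-32 m².
Convert the energy scale: 7.20 keV⁻² = 7.20 × 10^12 GeV⁻².
Result: 7.20 × 10^12 × 3.88 × 10^-32 = 2.79 × 10^-19 m².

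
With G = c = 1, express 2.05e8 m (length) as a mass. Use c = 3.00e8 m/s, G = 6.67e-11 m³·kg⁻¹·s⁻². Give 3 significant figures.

2.77e35 kg

Length → mass via c²/G.
2.05e8 m × (c²/G) = 2.77e35 kg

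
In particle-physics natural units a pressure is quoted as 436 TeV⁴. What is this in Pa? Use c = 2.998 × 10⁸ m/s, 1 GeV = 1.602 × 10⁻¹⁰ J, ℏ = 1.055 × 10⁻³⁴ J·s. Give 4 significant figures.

Pressure is [E]/[L]³ = [E]⁴/(ℏc)³.
1 GeV⁴ → 1/(ℏc)³ × (1 GeV in J)⁴ = 2.082 × 10³⁷ Pa.
Convert the energy scale: 436 TeV⁴ = 4.36 × 10¹⁴ GeV⁴.
Result: 4.36 × 10¹⁴ × 2.082 × 10³⁷ = 9.076 × 10⁵¹ Pa.

9.076 × 10⁵¹ Pa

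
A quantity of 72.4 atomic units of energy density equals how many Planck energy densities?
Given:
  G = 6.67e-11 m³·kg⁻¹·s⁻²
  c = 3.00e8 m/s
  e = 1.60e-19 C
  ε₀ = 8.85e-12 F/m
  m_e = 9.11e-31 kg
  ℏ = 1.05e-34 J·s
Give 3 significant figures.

atomic unit of energy density: u_au = E_h/a₀³ = m_e⁴e¹⁰/((4πε₀)⁵ℏ⁸) = 3.01e13 J/m³
Planck energy density: u_P = c⁷/(ℏG²) = 4.68e113 J/m³
72.4 × 3.01e13 / 4.68e113 = 4.66e-99

4.66e-99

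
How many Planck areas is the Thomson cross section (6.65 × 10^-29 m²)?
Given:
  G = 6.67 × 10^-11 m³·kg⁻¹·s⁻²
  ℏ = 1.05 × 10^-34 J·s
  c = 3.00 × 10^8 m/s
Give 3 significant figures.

2.56 × 10^41

Planck area: A_P = ℏG/c³ = 2.59 × 10^-70 m².
6.65 × 10^-29 / 2.59 × 10^-70 = 2.56 × 10^41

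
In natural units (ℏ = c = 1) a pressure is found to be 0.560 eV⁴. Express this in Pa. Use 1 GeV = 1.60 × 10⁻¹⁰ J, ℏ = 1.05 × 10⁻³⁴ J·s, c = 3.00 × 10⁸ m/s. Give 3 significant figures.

Pressure is [E]/[L]³ = [E]⁴/(ℏc)³.
1 GeV⁴ → 1/(ℏc)³ × (1 GeV in J)⁴ = 2.10 × 10³⁷ Pa.
Convert the energy scale: 0.560 eV⁴ = 5.60 × 10⁻³⁷ GeV⁴.
Result: 5.60 × 10⁻³⁷ × 2.10 × 10³⁷ = 11.7 Pa.

11.7 Pa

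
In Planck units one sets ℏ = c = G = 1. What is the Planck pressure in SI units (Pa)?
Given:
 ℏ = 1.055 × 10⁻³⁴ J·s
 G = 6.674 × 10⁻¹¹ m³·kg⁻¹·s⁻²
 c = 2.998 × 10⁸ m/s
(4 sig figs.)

p_P = c⁷/(ℏG²)
  = 2.177 × 10⁵⁹ / 4.699 × 10⁻⁵⁵
  = 4.632 × 10¹¹³ Pa

4.632 × 10¹¹³ Pa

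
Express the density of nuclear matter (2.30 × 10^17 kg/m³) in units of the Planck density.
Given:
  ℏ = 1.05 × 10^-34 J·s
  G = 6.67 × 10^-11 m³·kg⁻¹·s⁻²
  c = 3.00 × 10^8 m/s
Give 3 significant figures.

Planck density: ρ_P = c⁵/(ℏG²) = 5.20 × 10^96 kg/m³.
2.30 × 10^17 / 5.20 × 10^96 = 4.42 × 10^-80

4.42 × 10^-80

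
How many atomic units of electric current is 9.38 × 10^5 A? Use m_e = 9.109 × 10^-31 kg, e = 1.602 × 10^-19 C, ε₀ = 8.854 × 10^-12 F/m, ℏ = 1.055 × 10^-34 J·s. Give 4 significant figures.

1.419 × 10^8

atomic unit of electric current: I_au = e E_h/ℏ = m_e e⁵/((4πε₀)²ℏ³) = 6.612 × 10^-3 A.
9.38 × 10^5 / 6.612 × 10^-3 = 1.419 × 10^8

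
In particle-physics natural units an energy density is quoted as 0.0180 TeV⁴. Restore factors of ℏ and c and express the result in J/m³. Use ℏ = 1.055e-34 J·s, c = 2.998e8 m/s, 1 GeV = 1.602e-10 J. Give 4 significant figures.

3.747e47 J/m³

[E]/[L]³ = [E]⁴/(ℏc)³; restore (ℏc)⁻³.
1 GeV⁴ → 1/(ℏc)³ × (1 GeV in J)⁴ = 2.082e37 J/m³.
Convert the energy scale: 0.0180 TeV⁴ = 1.80e10 GeV⁴.
Result: 1.80e10 × 2.082e37 = 3.747e47 J/m³.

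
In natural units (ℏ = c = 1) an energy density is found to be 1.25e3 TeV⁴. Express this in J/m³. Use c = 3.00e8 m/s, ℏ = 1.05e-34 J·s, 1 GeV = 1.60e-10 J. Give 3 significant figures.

[E]/[L]³ = [E]⁴/(ℏc)³; restore (ℏc)⁻³.
1 GeV⁴ → 1/(ℏc)³ × (1 GeV in J)⁴ = 2.10e37 J/m³.
Convert the energy scale: 1.25e3 TeV⁴ = 1.25e15 GeV⁴.
Result: 1.25e15 × 2.10e37 = 2.62e52 J/m³.

2.62e52 J/m³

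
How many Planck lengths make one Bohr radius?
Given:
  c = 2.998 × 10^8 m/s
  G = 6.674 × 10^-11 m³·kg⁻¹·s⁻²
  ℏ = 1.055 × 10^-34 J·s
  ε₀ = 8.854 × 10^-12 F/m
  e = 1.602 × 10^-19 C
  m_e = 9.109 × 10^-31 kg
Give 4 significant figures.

Bohr radius: a₀ = 4πε₀ℏ²/(m_e e²) = 5.297 × 10^-11 m
Planck length: ℓ_P = √(ℏG/c³) = 1.616 × 10^-35 m
ratio = 5.297 × 10^-11 / 1.616 × 10^-35 = 3.277 × 10^24

3.277 × 10^24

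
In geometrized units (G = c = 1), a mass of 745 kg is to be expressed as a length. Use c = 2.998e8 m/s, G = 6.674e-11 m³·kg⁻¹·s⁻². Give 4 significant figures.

5.532e-25 m

In G = c = 1 units mass has dimensions of length; the conversion factor is G/c².
745 kg × (G/c²) = 5.532e-25 m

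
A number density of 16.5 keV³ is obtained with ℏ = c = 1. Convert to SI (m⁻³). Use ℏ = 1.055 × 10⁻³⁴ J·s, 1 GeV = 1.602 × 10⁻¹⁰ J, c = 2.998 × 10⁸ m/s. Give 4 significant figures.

Number density is [L]⁻³ = [E]³/(ℏc)³.
1 GeV³ → 1/(ℏc)³ × (1 GeV in J)³ = 1.299 × 10⁴⁷ m⁻³.
Convert the energy scale: 16.5 keV³ = 1.65 × 10⁻¹⁷ GeV³.
Result: 1.65 × 10⁻¹⁷ × 1.299 × 10⁴⁷ = 2.144 × 10³⁰ m⁻³.

2.144 × 10³⁰ m⁻³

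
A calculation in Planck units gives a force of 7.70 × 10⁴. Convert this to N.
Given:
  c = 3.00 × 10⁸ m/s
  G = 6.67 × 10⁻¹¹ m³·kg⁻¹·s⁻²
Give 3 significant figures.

One Planck force: F_P = c⁴/G = 1.21 × 10⁴⁴ N.
7.70 × 10⁴ × 1.21 × 10⁴⁴ N = 9.35 × 10⁴⁸ N

9.35 × 10⁴⁸ N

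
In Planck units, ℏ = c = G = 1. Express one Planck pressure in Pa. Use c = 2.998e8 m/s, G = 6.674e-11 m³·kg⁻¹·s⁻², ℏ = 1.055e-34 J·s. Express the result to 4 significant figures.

4.632e113 Pa

Dimensional analysis gives p_P = c⁷/(ℏG²).
  = 2.177e59 / 4.699e-55
  = 4.632e113 Pa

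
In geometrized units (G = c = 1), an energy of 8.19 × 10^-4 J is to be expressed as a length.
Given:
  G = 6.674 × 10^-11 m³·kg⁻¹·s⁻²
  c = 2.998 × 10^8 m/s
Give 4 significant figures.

Energy → length via G/c⁴.
8.19 × 10^-4 J × (G/c⁴) = 6.766 × 10^-48 m

6.766 × 10^-48 m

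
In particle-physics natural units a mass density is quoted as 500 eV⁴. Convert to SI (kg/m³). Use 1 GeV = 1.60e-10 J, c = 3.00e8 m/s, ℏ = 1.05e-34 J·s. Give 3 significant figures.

Mass density is [E]/(c²[L]³) = [E]⁴/(ℏ³c⁵).
1 GeV⁴ → 1/(ℏ³c⁵) × (1 GeV in J)⁴ = 2.33e20 kg/m³.
Convert the energy scale: 500 eV⁴ = 5.00e-34 GeV⁴.
Result: 5.00e-34 × 2.33e20 = 1.16e-13 kg/m³.

1.16e-13 kg/m³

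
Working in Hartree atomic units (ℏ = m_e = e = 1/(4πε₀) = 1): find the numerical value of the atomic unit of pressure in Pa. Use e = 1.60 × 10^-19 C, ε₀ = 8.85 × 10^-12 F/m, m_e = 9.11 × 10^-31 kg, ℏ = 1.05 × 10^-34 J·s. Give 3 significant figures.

Dimensional analysis gives P_au = E_h/a₀³ = m_e⁴e¹⁰/((4πε₀)⁵ℏ⁸).
E_h = 4.38 × 10^-18 J
a₀ = 5.26 × 10^-11 m
E_h/a₀³ = 3.01 × 10^13 Pa

3.01 × 10^13 Pa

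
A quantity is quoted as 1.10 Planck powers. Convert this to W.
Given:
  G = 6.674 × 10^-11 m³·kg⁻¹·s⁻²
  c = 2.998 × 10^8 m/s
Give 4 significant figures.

3.992 × 10^52 W

One Planck power: P_P = c⁵/G = 3.629 × 10^52 W.
1.10 × 3.629 × 10^52 W = 3.992 × 10^52 W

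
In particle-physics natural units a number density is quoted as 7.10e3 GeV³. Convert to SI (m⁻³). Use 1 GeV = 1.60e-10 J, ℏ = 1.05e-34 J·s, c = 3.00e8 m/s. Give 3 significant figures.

9.30e50 m⁻³

Number density is [L]⁻³ = [E]³/(ℏc)³.
1 GeV³ → 1/(ℏc)³ × (1 GeV in J)³ = 1.31e47 m⁻³.
Result: 7.10e3 × 1.31e47 = 9.30e50 m⁻³.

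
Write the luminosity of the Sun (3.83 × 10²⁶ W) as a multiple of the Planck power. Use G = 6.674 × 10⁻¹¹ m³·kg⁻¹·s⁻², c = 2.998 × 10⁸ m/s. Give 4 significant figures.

Planck power: P_P = c⁵/G = 3.629 × 10⁵² W.
3.83 × 10²⁶ / 3.629 × 10⁵² = 1.055 × 10⁻²⁶

1.055 × 10⁻²⁶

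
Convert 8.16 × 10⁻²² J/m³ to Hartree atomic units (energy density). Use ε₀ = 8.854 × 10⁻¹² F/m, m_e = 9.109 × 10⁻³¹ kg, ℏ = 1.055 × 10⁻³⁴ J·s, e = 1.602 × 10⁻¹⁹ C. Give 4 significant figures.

2.786 × 10⁻³⁵

atomic unit of energy density: u_au = E_h/a₀³ = m_e⁴e¹⁰/((4πε₀)⁵ℏ⁸) = 2.929 × 10¹³ J/m³.
8.16 × 10⁻²² / 2.929 × 10¹³ = 2.786 × 10⁻³⁵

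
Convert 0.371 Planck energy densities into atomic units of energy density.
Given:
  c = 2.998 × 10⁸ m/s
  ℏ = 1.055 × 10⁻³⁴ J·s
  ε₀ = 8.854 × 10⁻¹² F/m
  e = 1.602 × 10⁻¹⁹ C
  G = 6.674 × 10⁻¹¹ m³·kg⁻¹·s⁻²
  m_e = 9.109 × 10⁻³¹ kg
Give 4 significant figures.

5.867 × 10⁹⁹

Planck energy density: u_P = c⁷/(ℏG²) = 4.632 × 10¹¹³ J/m³
atomic unit of energy density: u_au = E_h/a₀³ = m_e⁴e¹⁰/((4πε₀)⁵ℏ⁸) = 2.929 × 10¹³ J/m³
0.371 × 4.632 × 10¹¹³ / 2.929 × 10¹³ = 5.867 × 10⁹⁹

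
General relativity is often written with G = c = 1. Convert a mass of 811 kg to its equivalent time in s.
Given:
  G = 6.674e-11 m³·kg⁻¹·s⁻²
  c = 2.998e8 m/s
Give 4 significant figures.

Mass → time via G/c³.
811 kg × (G/c³) = 2.009e-33 s

2.009e-33 s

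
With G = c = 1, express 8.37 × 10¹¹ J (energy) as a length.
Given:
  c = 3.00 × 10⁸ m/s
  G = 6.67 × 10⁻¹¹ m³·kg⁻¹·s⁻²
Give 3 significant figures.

6.89 × 10⁻³³ m

Energy → length via G/c⁴.
8.37 × 10¹¹ J × (G/c⁴) = 6.89 × 10⁻³³ m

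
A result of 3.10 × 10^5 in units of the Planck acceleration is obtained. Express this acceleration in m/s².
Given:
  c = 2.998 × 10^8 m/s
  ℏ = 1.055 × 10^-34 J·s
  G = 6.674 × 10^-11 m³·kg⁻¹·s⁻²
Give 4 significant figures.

One Planck acceleration: a_P = √(c⁷/(ℏG)) = 5.560 × 10^51 m/s².
3.10 × 10^5 × 5.560 × 10^51 m/s² = 1.724 × 10^57 m/s²

1.724 × 10^57 m/s²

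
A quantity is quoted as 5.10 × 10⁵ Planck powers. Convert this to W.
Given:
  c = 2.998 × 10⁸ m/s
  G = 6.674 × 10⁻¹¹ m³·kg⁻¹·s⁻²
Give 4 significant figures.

One Planck power: P_P = c⁵/G = 3.629 × 10⁵² W.
5.10 × 10⁵ × 3.629 × 10⁵² W = 1.851 × 10⁵⁸ W

1.851 × 10⁵⁸ W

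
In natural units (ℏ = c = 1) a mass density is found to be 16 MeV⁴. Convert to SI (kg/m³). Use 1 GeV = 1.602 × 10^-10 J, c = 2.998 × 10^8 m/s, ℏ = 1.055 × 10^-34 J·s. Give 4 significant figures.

3.706 × 10^9 kg/m³

Mass density is [E]/(c²[L]³) = [E]⁴/(ℏ³c⁵).
1 GeV⁴ → 1/(ℏ³c⁵) × (1 GeV in J)⁴ = 2.316 × 10^20 kg/m³.
Convert the energy scale: 16 MeV⁴ = 1.60 × 10^-11 GeV⁴.
Result: 1.60 × 10^-11 × 2.316 × 10^20 = 3.706 × 10^9 kg/m³.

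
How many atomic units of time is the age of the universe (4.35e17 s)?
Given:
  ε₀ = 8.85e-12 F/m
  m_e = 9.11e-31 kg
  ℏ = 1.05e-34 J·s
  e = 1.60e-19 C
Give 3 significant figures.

1.81e34

atomic unit of time: τ_au = (4πε₀)²ℏ³/(m_e e⁴) = 2.40e-17 s.
4.35e17 / 2.40e-17 = 1.81e34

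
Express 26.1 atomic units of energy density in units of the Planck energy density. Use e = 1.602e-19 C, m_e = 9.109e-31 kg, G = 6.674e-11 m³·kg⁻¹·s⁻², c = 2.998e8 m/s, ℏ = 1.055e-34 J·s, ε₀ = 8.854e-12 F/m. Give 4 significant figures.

atomic unit of energy density: u_au = E_h/a₀³ = m_e⁴e¹⁰/((4πε₀)⁵ℏ⁸) = 2.929e13 J/m³
Planck energy density: u_P = c⁷/(ℏG²) = 4.632e113 J/m³
26.1 × 2.929e13 / 4.632e113 = 1.650e-99

1.650e-99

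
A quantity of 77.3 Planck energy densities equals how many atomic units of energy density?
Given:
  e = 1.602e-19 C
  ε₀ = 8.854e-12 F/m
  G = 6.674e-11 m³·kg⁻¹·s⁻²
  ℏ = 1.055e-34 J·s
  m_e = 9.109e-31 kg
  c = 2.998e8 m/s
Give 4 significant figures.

Planck energy density: u_P = c⁷/(ℏG²) = 4.632e113 J/m³
atomic unit of energy density: u_au = E_h/a₀³ = m_e⁴e¹⁰/((4πε₀)⁵ℏ⁸) = 2.929e13 J/m³
77.3 × 4.632e113 / 2.929e13 = 1.222e102

1.222e102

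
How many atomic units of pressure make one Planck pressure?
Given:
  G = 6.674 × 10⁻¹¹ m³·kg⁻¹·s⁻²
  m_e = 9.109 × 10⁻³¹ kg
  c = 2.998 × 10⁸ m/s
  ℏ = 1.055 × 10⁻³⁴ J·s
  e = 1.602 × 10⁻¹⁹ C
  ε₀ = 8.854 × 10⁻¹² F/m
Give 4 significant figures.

1.581 × 10¹⁰⁰

Planck pressure: p_P = c⁷/(ℏG²) = 4.632 × 10¹¹³ Pa
atomic unit of pressure: P_au = E_h/a₀³ = m_e⁴e¹⁰/((4πε₀)⁵ℏ⁸) = 2.929 × 10¹³ Pa
ratio = 4.632 × 10¹¹³ / 2.929 × 10¹³ = 1.581 × 10¹⁰⁰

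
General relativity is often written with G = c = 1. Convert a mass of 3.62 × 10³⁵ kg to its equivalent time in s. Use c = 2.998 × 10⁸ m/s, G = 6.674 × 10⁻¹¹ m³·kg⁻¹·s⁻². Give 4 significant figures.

0.8966 s

Mass → time via G/c³.
3.62 × 10³⁵ kg × (G/c³) = 0.8966 s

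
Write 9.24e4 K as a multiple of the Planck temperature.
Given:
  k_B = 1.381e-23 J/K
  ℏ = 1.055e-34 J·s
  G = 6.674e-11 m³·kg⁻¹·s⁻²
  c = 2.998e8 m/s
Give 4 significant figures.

6.522e-28

Planck temperature: T_P = √(ℏc⁵/G) / k_B = 1.417e32 K.
9.24e4 / 1.417e32 = 6.522e-28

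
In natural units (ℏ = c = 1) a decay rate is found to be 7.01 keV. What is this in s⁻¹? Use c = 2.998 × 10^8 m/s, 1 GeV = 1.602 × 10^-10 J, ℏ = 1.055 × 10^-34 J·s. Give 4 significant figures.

1.064 × 10^19 s⁻¹

A rate is [E]/ℏ; divide by ℏ.
1 GeV → 1/ℏ × (1 GeV in J) = 1.518 × 10^24 s⁻¹.
Convert the energy scale: 7.01 keV = 7.01 × 10^-6 GeV.
Result: 7.01 × 10^-6 × 1.518 × 10^24 = 1.064 × 10^19 s⁻¹.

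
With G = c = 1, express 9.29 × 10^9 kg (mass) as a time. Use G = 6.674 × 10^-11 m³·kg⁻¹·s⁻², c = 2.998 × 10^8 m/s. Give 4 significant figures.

2.301 × 10^-26 s

Mass → time via G/c³.
9.29 × 10^9 kg × (G/c³) = 2.301 × 10^-26 s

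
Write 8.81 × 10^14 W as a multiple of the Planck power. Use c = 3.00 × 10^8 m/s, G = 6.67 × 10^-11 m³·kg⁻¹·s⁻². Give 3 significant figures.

Planck power: P_P = c⁵/G = 3.64 × 10^52 W.
8.81 × 10^14 / 3.64 × 10^52 = 2.42 × 10^-38

2.42 × 10^-38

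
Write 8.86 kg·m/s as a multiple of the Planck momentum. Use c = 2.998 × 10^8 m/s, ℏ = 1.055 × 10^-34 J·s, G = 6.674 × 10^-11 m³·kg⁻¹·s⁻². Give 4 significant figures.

Planck momentum: p_P = √(ℏc³/G) = 6.527 kg·m/s.
8.86 / 6.527 = 1.358

1.358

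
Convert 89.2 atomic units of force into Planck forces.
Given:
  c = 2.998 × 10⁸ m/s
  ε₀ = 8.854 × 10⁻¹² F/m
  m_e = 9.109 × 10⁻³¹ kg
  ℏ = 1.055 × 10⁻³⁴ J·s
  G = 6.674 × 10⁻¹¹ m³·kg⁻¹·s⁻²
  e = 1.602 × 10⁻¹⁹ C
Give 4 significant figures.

6.057 × 10⁻⁵⁰

atomic unit of force: F_au = E_h/a₀ = m_e²e⁶/((4πε₀)³ℏ⁴) = 8.220 × 10⁻⁸ N
Planck force: F_P = c⁴/G = 1.210 × 10⁴⁴ N
89.2 × 8.220 × 10⁻⁸ / 1.210 × 10⁴⁴ = 6.057 × 10⁻⁵⁰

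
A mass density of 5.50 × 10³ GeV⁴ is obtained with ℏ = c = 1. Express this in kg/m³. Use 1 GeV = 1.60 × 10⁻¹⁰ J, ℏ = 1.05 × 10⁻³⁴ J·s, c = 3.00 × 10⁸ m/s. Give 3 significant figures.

1.28 × 10²⁴ kg/m³

Mass density is [E]/(c²[L]³) = [E]⁴/(ℏ³c⁵).
1 GeV⁴ → 1/(ℏ³c⁵) × (1 GeV in J)⁴ = 2.33 × 10²⁰ kg/m³.
Result: 5.50 × 10³ × 2.33 × 10²⁰ = 1.28 × 10²⁴ kg/m³.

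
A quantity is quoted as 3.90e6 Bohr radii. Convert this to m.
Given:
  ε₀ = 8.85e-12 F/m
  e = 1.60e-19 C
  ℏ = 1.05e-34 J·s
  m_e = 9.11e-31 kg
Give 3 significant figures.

One Bohr radius: a₀ = 4πε₀ℏ²/(m_e e²) = 5.26e-11 m.
3.90e6 × 5.26e-11 m = 2.05e-4 m

2.05e-4 m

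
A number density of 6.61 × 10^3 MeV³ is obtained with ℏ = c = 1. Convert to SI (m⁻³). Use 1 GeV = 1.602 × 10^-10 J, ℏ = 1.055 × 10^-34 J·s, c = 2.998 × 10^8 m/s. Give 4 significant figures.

Number density is [L]⁻³ = [E]³/(ℏc)³.
1 GeV³ → 1/(ℏc)³ × (1 GeV in J)³ = 1.299 × 10^47 m⁻³.
Convert the energy scale: 6.61 × 10^3 MeV³ = 6.61 × 10^-6 GeV³.
Result: 6.61 × 10^-6 × 1.299 × 10^47 = 8.589 × 10^41 m⁻³.

8.589 × 10^41 m⁻³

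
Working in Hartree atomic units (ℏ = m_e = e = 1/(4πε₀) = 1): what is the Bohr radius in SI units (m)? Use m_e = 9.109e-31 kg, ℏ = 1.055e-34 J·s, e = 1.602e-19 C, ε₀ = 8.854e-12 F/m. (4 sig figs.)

5.297e-11 m

Dimensional analysis gives a₀ = 4πε₀ℏ²/(m_e e²).
  = 1.238e-78 / 2.338e-68
  = 5.297e-11 m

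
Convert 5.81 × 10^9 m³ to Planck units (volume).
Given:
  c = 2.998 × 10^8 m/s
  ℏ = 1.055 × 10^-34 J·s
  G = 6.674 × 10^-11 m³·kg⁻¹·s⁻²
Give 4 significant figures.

Planck volume: V_P = (ℏG/c³)^(3/2) = 4.224 × 10^-105 m³.
5.81 × 10^9 / 4.224 × 10^-105 = 1.375 × 10^114

1.375 × 10^114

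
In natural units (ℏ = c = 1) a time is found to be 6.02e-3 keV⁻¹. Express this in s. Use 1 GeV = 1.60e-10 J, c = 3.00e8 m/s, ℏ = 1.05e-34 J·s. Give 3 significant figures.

A time is [E]⁻¹ in ℏ=c=1; restore one factor of ℏ.
1 GeV⁻¹ → ℏ × (1 GeV in J)⁻¹ = 6.56e-25 s.
Convert the energy scale: 6.02e-3 keV⁻¹ = 6.02e3 GeV⁻¹.
Result: 6.02e3 × 6.56e-25 = 3.95e-21 s.

3.95e-21 s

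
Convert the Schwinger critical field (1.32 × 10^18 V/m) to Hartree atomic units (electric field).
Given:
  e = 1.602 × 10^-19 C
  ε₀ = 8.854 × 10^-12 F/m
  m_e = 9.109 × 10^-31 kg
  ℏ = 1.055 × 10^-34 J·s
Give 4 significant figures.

atomic unit of electric field: E_au = E_h/(e a₀) = m_e²e⁵/((4πε₀)³ℏ⁴) = 5.131 × 10^11 V/m.
1.32 × 10^18 / 5.131 × 10^11 = 2.573 × 10^6

2.573 × 10^6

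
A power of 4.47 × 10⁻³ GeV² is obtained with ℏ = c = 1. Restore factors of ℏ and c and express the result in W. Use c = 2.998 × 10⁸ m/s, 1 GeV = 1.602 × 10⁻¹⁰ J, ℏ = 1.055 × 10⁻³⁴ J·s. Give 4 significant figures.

Power is [E]/[T] = [E]²/ℏ.
1 GeV² → 1/ℏ × (1 GeV in J)² = 2.433 × 10¹⁴ W.
Result: 4.47 × 10⁻³ × 2.433 × 10¹⁴ = 1.087 × 10¹² W.

1.087 × 10¹² W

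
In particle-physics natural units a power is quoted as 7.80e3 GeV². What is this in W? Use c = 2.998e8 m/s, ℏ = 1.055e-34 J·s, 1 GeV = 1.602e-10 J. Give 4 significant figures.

1.897e18 W

Power is [E]/[T] = [E]²/ℏ.
1 GeV² → 1/ℏ × (1 GeV in J)² = 2.433e14 W.
Result: 7.80e3 × 2.433e14 = 1.897e18 W.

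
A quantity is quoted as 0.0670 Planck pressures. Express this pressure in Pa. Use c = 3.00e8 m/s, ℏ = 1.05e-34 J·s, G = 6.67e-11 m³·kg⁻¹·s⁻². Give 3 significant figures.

One Planck pressure: p_P = c⁷/(ℏG²) = 4.68e113 Pa.
0.0670 × 4.68e113 Pa = 3.14e112 Pa

3.14e112 Pa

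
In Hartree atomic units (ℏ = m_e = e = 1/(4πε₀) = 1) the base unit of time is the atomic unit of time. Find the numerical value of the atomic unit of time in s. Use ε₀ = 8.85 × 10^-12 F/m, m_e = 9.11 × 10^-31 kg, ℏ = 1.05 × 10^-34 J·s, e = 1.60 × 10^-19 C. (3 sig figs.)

2.40 × 10^-17 s

τ_au = (4πε₀)²ℏ³/(m_e e⁴)
E_h = 4.38 × 10^-18 J
ℏ/E_h = 2.40 × 10^-17 s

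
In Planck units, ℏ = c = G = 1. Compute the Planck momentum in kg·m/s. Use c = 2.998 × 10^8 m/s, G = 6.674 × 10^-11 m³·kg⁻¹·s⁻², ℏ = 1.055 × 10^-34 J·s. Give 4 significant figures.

6.527 kg·m/s

From ℏ = c = G = 1 the momentum scale is p_P = √(ℏc³/G).
  = √(42.60)
  = 6.527 kg·m/s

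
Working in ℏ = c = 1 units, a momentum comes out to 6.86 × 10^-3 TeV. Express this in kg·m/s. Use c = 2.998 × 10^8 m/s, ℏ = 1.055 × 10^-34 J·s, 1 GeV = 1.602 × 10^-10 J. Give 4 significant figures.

Momentum is [E]/c; divide by c.
1 GeV → 1/c × (1 GeV in J) = 5.344 × 10^-19 kg·m/s.
Convert the energy scale: 6.86 × 10^-3 TeV = 6.86 GeV.
Result: 6.86 × 5.344 × 10^-19 = 3.666 × 10^-18 kg·m/s.

3.666 × 10^-18 kg·m/s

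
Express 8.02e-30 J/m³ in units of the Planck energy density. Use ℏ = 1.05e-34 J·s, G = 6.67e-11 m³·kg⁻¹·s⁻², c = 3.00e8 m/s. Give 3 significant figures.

Planck energy density: u_P = c⁷/(ℏG²) = 4.68e113 J/m³.
8.02e-30 / 4.68e113 = 1.71e-143

1.71e-143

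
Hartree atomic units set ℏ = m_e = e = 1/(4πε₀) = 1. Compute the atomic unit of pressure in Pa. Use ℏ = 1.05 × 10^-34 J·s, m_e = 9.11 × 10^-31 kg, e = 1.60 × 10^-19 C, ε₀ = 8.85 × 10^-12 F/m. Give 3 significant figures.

From ℏ = m_e = e = 1/(4πε₀) = 1 the pressure scale is P_au = E_h/a₀³ = m_e⁴e¹⁰/((4πε₀)⁵ℏ⁸).
E_h = 4.38 × 10^-18 J
a₀ = 5.26 × 10^-11 m
E_h/a₀³ = 3.01 × 10^13 Pa

3.01 × 10^13 Pa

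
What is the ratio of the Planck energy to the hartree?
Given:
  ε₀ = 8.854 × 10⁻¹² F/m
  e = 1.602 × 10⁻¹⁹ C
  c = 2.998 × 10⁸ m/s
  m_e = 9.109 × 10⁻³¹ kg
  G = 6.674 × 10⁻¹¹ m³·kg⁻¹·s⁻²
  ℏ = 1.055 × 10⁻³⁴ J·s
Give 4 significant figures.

Planck energy: E_P = √(ℏc⁵/G) = 1.957 × 10⁹ J
hartree: E_h = m_e e⁴/(4πε₀ℏ)² = 4.354 × 10⁻¹⁸ J
ratio = 1.957 × 10⁹ / 4.354 × 10⁻¹⁸ = 4.494 × 10²⁶

4.494 × 10²⁶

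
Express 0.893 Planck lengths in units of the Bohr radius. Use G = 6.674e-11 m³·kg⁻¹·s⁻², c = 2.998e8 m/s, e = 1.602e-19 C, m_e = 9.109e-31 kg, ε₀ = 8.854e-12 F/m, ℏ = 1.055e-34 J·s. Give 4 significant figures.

2.725e-25

Planck length: ℓ_P = √(ℏG/c³) = 1.616e-35 m
Bohr radius: a₀ = 4πε₀ℏ²/(m_e e²) = 5.297e-11 m
0.893 × 1.616e-35 / 5.297e-11 = 2.725e-25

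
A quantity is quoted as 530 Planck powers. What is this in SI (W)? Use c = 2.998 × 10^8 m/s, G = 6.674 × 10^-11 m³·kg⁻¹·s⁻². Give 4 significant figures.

One Planck power: P_P = c⁵/G = 3.629 × 10^52 W.
530 × 3.629 × 10^52 W = 1.923 × 10^55 W

1.923 × 10^55 W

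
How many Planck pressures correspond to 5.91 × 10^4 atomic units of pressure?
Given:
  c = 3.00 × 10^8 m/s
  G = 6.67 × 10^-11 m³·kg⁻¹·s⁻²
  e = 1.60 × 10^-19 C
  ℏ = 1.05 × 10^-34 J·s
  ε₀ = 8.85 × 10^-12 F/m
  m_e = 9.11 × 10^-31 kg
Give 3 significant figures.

3.80 × 10^-96

atomic unit of pressure: P_au = E_h/a₀³ = m_e⁴e¹⁰/((4πε₀)⁵ℏ⁸) = 3.01 × 10^13 Pa
Planck pressure: p_P = c⁷/(ℏG²) = 4.68 × 10^113 Pa
5.91 × 10^4 × 3.01 × 10^13 / 4.68 × 10^113 = 3.80 × 10^-96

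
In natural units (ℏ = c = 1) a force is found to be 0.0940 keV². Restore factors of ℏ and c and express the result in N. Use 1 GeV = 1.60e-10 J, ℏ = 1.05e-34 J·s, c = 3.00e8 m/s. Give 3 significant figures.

Force is [E]/[L] = [E]²/(ℏc); restore (ℏc)⁻¹.
1 GeV² → 1/(ℏc) × (1 GeV in J)² = 8.13e5 N.
Convert the energy scale: 0.0940 keV² = 9.40e-14 GeV².
Result: 9.40e-14 × 8.13e5 = 7.64e-8 N.

7.64e-8 N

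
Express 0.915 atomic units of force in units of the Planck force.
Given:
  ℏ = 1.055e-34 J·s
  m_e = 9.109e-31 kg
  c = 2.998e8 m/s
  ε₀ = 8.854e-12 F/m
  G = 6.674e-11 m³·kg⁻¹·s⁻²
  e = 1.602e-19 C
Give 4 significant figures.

6.214e-52

atomic unit of force: F_au = E_h/a₀ = m_e²e⁶/((4πε₀)³ℏ⁴) = 8.220e-8 N
Planck force: F_P = c⁴/G = 1.210e44 N
0.915 × 8.220e-8 / 1.210e44 = 6.214e-52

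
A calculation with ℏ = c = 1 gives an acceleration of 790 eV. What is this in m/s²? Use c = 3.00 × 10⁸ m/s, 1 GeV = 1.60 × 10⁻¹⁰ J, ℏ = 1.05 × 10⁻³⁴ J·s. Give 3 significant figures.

3.61 × 10²⁶ m/s²

Acceleration is [L]/[T]² = c·[E]/ℏ.
1 GeV → c/ℏ × (1 GeV in J) = 4.57 × 10³² m/s².
Convert the energy scale: 790 eV = 7.90 × 10⁻⁷ GeV.
Result: 7.90 × 10⁻⁷ × 4.57 × 10³² = 3.61 × 10²⁶ m/s².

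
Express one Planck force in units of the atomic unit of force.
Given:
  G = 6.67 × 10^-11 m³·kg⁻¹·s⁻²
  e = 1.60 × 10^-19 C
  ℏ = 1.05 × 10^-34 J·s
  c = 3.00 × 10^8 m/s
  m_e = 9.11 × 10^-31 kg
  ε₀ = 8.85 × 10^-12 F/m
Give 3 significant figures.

1.46 × 10^51

Planck force: F_P = c⁴/G = 1.21 × 10^44 N
atomic unit of force: F_au = E_h/a₀ = m_e²e⁶/((4πε₀)³ℏ⁴) = 8.33 × 10^-8 N
ratio = 1.21 × 10^44 / 8.33 × 10^-8 = 1.46 × 10^51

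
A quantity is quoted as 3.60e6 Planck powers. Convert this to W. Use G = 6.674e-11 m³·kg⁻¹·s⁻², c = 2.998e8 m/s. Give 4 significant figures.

1.306e59 W

One Planck power: P_P = c⁵/G = 3.629e52 W.
3.60e6 × 3.629e52 W = 1.306e59 W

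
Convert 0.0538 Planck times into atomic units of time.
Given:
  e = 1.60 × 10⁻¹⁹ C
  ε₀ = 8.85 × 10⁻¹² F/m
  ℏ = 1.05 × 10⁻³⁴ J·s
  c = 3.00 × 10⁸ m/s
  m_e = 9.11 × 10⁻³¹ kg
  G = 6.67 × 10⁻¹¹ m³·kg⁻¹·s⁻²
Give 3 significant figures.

1.20 × 10⁻²⁸

Planck time: t_P = √(ℏG/c⁵) = 5.37 × 10⁻⁴⁴ s
atomic unit of time: τ_au = (4πε₀)²ℏ³/(m_e e⁴) = 2.40 × 10⁻¹⁷ s
0.0538 × 5.37 × 10⁻⁴⁴ / 2.40 × 10⁻¹⁷ = 1.20 × 10⁻²⁸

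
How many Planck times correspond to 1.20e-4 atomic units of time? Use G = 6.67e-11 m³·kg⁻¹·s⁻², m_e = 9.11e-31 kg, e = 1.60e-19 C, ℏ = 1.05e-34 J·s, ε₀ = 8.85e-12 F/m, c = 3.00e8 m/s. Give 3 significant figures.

5.36e22

atomic unit of time: τ_au = (4πε₀)²ℏ³/(m_e e⁴) = 2.40e-17 s
Planck time: t_P = √(ℏG/c⁵) = 5.37e-44 s
1.20e-4 × 2.40e-17 / 5.37e-44 = 5.36e22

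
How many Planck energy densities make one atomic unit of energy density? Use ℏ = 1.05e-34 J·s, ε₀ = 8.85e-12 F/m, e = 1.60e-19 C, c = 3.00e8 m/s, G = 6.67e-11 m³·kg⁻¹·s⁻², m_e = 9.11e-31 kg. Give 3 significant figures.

6.44e-101

atomic unit of energy density: u_au = E_h/a₀³ = m_e⁴e¹⁰/((4πε₀)⁵ℏ⁸) = 3.01e13 J/m³
Planck energy density: u_P = c⁷/(ℏG²) = 4.68e113 J/m³
ratio = 3.01e13 / 4.68e113 = 6.44e-101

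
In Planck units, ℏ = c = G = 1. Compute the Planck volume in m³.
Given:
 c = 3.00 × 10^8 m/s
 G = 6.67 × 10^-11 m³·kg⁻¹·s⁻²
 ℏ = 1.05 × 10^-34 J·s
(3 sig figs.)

4.18 × 10^-105 m³

The unique combination of the constants set to 1 with dimensions of volume is V_P = (ℏG/c³)^(3/2).
  = √(1.75 × 10^-209)
  = 4.18 × 10^-105 m³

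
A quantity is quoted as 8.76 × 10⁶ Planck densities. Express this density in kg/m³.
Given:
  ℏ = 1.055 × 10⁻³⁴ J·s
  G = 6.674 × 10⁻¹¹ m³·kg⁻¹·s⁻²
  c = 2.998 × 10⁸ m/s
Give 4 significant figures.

4.515 × 10¹⁰³ kg/m³

One Planck density: ρ_P = c⁵/(ℏG²) = 5.154 × 10⁹⁶ kg/m³.
8.76 × 10⁶ × 5.154 × 10⁹⁶ kg/m³ = 4.515 × 10¹⁰³ kg/m³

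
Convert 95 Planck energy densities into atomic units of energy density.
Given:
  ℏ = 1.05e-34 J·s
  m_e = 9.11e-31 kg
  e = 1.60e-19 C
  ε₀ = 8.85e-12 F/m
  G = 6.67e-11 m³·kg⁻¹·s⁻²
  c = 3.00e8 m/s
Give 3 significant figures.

Planck energy density: u_P = c⁷/(ℏG²) = 4.68e113 J/m³
atomic unit of energy density: u_au = E_h/a₀³ = m_e⁴e¹⁰/((4πε₀)⁵ℏ⁸) = 3.01e13 J/m³
95 × 4.68e113 / 3.01e13 = 1.48e102

1.48e102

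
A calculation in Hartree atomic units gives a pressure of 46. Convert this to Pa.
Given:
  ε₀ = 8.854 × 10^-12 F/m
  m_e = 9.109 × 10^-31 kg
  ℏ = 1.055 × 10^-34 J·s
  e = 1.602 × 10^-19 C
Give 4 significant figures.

One atomic unit of pressure: P_au = E_h/a₀³ = m_e⁴e¹⁰/((4πε₀)⁵ℏ⁸) = 2.929 × 10^13 Pa.
46 × 2.929 × 10^13 Pa = 1.347 × 10^15 Pa

1.347 × 10^15 Pa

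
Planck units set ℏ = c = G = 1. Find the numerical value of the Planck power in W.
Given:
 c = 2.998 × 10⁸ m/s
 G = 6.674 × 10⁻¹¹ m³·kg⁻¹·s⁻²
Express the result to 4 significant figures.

Dimensional analysis gives P_P = c⁵/G.
  = 2.422 × 10⁴² / 6.674 × 10⁻¹¹
  = 3.629 × 10⁵² W

3.629 × 10⁵² W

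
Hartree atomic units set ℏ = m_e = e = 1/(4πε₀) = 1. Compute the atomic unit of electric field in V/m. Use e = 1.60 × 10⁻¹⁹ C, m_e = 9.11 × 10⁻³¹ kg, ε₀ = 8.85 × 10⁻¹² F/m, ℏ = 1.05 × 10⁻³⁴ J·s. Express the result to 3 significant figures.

Dimensional analysis gives E_au = E_h/(e a₀) = m_e²e⁵/((4πε₀)³ℏ⁴).
E_h = 4.38 × 10⁻¹⁸ J
a₀ = 5.26 × 10⁻¹¹ m
E_h/(e·a₀) = 5.20 × 10¹¹ V/m

5.20 × 10¹¹ V/m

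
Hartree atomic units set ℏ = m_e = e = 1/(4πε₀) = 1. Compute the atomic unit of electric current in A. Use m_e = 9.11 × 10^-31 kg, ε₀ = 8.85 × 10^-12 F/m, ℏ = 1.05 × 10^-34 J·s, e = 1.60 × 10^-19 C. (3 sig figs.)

Dimensional analysis gives I_au = e E_h/ℏ = m_e e⁵/((4πε₀)²ℏ³).
E_h = 4.38 × 10^-18 J
e·E_h/ℏ = 6.67 × 10^-3 A

6.67 × 10^-3 A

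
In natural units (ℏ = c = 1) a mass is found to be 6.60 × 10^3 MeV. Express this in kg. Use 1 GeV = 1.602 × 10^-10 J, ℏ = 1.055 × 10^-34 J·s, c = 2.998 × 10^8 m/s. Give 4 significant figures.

Mass is [E]/c²; divide by c².
1 GeV → 1/c² × (1 GeV in J) = 1.782 × 10^-27 kg.
Convert the energy scale: 6.60 × 10^3 MeV = 6.60 GeV.
Result: 6.60 × 1.782 × 10^-27 = 1.176 × 10^-26 kg.

1.176 × 10^-26 kg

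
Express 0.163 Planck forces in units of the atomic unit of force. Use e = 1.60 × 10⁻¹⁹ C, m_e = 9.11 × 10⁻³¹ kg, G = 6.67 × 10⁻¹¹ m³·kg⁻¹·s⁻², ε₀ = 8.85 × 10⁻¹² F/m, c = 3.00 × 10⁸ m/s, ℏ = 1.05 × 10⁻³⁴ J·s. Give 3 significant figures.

2.38 × 10⁵⁰

Planck force: F_P = c⁴/G = 1.21 × 10⁴⁴ N
atomic unit of force: F_au = E_h/a₀ = m_e²e⁶/((4πε₀)³ℏ⁴) = 8.33 × 10⁻⁸ N
0.163 × 1.21 × 10⁴⁴ / 8.33 × 10⁻⁸ = 2.38 × 10⁵⁰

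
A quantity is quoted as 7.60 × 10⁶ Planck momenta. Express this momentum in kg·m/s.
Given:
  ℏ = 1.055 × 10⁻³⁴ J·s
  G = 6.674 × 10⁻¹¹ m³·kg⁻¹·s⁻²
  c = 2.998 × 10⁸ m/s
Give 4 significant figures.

4.960 × 10⁷ kg·m/s

One Planck momentum: p_P = √(ℏc³/G) = 6.527 kg·m/s.
7.60 × 10⁶ × 6.527 kg·m/s = 4.960 × 10⁷ kg·m/s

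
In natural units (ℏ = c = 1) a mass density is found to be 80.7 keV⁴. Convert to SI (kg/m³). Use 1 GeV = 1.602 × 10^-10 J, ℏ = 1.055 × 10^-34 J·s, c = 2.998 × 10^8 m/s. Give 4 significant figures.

Mass density is [E]/(c²[L]³) = [E]⁴/(ℏ³c⁵).
1 GeV⁴ → 1/(ℏ³c⁵) × (1 GeV in J)⁴ = 2.316 × 10^20 kg/m³.
Convert the energy scale: 80.7 keV⁴ = 8.07 × 10^-23 GeV⁴.
Result: 8.07 × 10^-23 × 2.316 × 10^20 = 0.01869 kg/m³.

0.01869 kg/m³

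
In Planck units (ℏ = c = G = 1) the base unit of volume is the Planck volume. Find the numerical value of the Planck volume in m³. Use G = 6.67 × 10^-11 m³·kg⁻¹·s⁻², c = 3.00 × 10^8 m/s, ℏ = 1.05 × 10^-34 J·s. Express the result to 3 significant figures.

V_P = (ℏG/c³)^(3/2)
  = √(1.75 × 10^-209)
  = 4.18 × 10^-105 m³

4.18 × 10^-105 m³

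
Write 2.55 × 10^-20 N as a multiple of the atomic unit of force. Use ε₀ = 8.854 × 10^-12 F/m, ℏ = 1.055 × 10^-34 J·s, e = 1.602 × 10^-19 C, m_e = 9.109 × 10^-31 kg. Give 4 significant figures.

3.102 × 10^-13

atomic unit of force: F_au = E_h/a₀ = m_e²e⁶/((4πε₀)³ℏ⁴) = 8.220 × 10^-8 N.
2.55 × 10^-20 / 8.220 × 10^-8 = 3.102 × 10^-13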